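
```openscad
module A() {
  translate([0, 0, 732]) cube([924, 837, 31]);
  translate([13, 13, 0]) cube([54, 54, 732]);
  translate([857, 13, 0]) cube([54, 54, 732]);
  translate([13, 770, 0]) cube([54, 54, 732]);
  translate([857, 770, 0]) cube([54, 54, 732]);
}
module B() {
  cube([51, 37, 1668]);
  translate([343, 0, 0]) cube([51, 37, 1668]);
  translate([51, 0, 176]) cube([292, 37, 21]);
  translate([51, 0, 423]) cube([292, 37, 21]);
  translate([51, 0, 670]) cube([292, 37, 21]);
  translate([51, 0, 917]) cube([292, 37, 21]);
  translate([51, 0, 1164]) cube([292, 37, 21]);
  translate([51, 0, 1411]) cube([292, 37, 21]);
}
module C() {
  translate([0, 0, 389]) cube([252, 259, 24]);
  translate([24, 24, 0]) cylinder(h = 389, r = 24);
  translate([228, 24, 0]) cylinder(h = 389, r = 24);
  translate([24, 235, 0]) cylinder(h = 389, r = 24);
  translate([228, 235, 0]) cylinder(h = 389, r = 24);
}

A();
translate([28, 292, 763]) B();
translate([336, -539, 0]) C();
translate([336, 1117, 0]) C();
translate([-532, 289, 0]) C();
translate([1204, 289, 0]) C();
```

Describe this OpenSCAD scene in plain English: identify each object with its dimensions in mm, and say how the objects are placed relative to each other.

A is a table: top 924 mm (x) × 837 mm (y), 31 mm thick, upper face at z = 763 mm, on four 54×54 mm square legs, each inset 13 mm from the nearest pair of top edges, running from z = 0 to the bottom of the top.

B is a straight ladder. Two 51×37 mm vertical rails, 1668 mm tall, stand 394 mm apart (outside-to-outside) with their front faces coplanar on the −y side. 6 rungs, each 37 mm deep and 21 mm tall, span between the inner faces of the rails, front faces flush with the rails. The lowest rung's underside is at z = 176 mm and rungs are spaced 247 mm apart (underside to underside).

C is a four-legged stool. The seat is 252×259 mm, 24 mm thick, top at z = 413 mm. It stands on four round legs, each 48 mm in diameter, from z = 0 to the seat underside, each leg's axis is inset half a diameter from the nearest pair of seat edges (so the leg's bounding box is flush with the corner).

The ladder is on top of the table. Four stools sit around the table at the −y, +y, −x, +x sides.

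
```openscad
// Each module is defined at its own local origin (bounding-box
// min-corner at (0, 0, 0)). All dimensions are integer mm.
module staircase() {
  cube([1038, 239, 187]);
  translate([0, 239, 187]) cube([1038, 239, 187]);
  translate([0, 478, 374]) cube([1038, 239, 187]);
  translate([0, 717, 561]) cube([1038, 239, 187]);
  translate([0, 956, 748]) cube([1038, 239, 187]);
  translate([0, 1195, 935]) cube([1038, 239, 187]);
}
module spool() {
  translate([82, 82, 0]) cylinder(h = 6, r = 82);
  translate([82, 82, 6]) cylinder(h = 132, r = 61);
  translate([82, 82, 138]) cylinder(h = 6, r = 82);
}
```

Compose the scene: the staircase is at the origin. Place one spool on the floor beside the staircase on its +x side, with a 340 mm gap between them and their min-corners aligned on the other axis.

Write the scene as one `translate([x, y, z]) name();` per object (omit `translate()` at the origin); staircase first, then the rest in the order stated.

staircase();
translate([1378, 0, 0]) spool();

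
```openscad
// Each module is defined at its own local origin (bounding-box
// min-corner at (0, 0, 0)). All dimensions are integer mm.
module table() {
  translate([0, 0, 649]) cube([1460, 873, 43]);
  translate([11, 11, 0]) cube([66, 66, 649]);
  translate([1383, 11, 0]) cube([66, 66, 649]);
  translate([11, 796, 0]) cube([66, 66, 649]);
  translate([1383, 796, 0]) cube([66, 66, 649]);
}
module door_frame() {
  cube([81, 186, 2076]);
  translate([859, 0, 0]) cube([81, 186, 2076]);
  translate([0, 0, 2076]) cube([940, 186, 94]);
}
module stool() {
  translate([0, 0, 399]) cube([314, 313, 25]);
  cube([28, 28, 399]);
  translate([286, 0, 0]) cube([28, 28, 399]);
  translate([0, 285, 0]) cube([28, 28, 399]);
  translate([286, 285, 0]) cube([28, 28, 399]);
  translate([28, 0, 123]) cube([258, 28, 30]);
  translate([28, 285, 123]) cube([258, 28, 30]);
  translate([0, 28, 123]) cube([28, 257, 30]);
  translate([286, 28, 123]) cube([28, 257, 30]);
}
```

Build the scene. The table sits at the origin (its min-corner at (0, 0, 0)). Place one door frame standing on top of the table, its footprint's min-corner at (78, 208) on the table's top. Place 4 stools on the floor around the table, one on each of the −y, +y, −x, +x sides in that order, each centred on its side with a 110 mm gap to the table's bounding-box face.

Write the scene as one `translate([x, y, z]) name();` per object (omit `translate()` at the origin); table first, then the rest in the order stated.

table();
translate([78, 208, 692]) door_frame();
translate([573, -423, 0]) stool();
translate([573, 983, 0]) stool();
translate([-424, 280, 0]) stool();
translate([1570, 280, 0]) stool();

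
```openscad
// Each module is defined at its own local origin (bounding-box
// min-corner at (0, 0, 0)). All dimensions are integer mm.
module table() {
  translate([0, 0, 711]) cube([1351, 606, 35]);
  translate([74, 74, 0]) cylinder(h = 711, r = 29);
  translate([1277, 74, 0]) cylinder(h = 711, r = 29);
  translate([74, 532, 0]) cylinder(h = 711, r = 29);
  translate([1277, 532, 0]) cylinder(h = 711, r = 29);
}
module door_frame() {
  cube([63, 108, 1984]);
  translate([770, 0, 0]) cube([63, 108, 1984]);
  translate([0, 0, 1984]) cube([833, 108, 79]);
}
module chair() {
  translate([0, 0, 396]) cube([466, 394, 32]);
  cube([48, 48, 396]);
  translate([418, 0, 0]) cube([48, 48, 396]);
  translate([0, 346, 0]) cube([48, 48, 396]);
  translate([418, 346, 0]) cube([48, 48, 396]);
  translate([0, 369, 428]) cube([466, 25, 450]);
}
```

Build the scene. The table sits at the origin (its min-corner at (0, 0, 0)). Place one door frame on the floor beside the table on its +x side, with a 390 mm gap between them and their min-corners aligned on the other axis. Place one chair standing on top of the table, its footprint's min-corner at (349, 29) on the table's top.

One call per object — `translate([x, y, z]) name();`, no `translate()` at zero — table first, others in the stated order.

table();
translate([1741, 0, 0]) door_frame();
translate([349, 29, 746]) chair();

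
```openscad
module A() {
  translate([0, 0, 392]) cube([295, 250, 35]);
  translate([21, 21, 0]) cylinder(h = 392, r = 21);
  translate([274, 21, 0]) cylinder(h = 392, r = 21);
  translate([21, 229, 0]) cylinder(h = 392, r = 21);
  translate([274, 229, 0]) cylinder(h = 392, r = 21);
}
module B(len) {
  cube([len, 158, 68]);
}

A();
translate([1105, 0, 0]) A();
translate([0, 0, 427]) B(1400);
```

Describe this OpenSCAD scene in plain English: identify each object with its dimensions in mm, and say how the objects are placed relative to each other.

A is a four-legged stool. The seat is 295×250 mm, 35 mm thick, top at z = 427 mm. It stands on four round legs, each 42 mm in diameter, from z = 0 to the seat underside, each leg's axis is inset half a diameter from the nearest pair of seat edges (so the leg's bounding box is flush with the corner).

B is a rectangular beam 1400 mm long (x), 158 mm deep (y), 68 mm thick (z).

The beam spans the tops of two stools placed 810 mm apart, resting at z = 427 mm.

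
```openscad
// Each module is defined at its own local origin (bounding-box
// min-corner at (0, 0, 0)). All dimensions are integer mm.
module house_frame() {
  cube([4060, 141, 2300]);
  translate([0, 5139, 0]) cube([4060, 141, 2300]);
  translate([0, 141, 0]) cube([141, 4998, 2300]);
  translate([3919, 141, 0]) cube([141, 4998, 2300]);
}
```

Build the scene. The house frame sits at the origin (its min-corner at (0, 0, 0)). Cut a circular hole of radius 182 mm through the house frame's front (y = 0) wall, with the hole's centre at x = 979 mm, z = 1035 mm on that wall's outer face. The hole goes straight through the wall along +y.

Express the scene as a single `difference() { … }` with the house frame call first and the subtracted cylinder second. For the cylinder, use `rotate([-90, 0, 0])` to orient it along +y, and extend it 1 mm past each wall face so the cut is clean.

difference() {
  house_frame();
  translate([979, -1, 1035]) rotate([-90, 0, 0]) cylinder(h = 143, r = 182);
}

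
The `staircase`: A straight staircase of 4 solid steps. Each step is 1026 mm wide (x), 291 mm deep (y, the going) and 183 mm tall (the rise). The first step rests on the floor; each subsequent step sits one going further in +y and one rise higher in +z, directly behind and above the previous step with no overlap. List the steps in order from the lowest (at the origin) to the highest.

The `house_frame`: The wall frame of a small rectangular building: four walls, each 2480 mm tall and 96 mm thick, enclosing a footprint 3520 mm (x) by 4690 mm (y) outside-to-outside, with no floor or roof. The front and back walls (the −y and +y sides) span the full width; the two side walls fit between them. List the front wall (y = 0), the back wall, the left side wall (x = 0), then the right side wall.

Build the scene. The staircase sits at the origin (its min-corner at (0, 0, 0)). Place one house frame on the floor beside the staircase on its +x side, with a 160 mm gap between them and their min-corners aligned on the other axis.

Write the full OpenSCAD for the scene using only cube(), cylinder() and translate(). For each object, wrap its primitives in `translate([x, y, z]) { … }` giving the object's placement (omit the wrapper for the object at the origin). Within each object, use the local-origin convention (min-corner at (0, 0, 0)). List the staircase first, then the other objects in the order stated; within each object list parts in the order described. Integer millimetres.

cube([1026, 291, 183]);
translate([0, 291, 183]) cube([1026, 291, 183]);
translate([0, 582, 366]) cube([1026, 291, 183]);
translate([0, 873, 549]) cube([1026, 291, 183]);
translate([1186, 0, 0]) {
  cube([3520, 96, 2480]);
  translate([0, 4594, 0]) cube([3520, 96, 2480]);
  translate([0, 96, 0]) cube([96, 4498, 2480]);
  translate([3424, 96, 0]) cube([96, 4498, 2480]);
}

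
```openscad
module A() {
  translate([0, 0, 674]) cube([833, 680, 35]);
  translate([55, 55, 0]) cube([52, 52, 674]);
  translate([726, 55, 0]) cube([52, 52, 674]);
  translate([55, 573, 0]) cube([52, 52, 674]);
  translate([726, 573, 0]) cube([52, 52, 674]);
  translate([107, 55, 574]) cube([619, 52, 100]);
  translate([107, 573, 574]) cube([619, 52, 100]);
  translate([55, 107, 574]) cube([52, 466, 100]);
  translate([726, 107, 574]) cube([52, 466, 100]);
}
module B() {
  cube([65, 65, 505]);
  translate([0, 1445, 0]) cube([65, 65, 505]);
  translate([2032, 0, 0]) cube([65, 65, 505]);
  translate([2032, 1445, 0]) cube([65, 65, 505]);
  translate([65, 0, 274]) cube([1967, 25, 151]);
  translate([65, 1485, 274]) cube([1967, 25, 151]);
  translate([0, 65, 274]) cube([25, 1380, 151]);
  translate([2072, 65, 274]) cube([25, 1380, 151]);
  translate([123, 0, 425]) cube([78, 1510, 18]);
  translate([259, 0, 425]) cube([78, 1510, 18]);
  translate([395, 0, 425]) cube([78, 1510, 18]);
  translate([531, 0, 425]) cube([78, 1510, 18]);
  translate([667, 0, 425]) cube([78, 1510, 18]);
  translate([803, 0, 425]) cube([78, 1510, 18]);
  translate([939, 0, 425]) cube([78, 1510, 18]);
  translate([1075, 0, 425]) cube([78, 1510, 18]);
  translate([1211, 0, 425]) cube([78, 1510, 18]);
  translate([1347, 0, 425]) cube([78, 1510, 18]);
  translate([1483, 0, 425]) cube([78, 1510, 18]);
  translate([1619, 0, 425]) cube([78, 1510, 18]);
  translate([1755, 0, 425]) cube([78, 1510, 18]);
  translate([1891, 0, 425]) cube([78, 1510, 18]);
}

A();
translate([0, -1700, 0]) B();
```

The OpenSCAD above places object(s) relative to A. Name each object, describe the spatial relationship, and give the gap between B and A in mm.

The bed frame's nearest face is 190 mm from the table's −y face.

A is a table. B is a bed frame. The bed frame is on the floor beside the table on its −y side. The gap between the bed frame and the table is 190 mm.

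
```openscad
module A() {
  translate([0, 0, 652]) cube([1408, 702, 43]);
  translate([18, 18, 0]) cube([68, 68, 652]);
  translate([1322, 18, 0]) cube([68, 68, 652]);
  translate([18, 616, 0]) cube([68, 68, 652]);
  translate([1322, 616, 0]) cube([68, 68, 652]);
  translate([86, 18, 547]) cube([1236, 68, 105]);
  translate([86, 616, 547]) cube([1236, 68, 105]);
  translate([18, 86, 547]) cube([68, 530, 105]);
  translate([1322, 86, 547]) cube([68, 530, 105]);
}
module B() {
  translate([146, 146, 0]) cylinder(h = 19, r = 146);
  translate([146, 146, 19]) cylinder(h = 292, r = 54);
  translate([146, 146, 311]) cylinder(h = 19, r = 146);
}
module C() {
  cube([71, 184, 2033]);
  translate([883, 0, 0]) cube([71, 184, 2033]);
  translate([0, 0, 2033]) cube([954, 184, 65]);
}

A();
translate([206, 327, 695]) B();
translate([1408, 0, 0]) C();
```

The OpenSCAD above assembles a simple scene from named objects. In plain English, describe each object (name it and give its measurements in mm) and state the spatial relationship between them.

A is a table: top 1408 mm (x) × 702 mm (y), 43 mm thick, upper face at z = 695 mm, on four 68×68 mm square legs, each inset 18 mm from the nearest pair of top edges, running from z = 0 to the bottom of the top. Four apron rails, 68 mm thick and 105 mm tall, run between adjacent legs with their top edges flush with the underside of the top and their outer faces flush with the legs' outer faces.

B is a spool: two coaxial disc flanges of radius 146 mm and thickness 19 mm, joined by a core cylinder of radius 54 mm and height 292 mm. The lower flange rests on z = 0 and the three cylinders share a vertical axis.

C is a door frame. The clear opening is 812 mm wide and 2033 mm high. Two 71 mm wide jambs, 184 mm deep, stand either side of the opening from the floor to the top of the opening. A 65 mm thick head sits across the top of both jambs, spanning the full outside width of the frame.

The spool is on top of the table. The door frame is against the table's +x side, with their −y faces flush.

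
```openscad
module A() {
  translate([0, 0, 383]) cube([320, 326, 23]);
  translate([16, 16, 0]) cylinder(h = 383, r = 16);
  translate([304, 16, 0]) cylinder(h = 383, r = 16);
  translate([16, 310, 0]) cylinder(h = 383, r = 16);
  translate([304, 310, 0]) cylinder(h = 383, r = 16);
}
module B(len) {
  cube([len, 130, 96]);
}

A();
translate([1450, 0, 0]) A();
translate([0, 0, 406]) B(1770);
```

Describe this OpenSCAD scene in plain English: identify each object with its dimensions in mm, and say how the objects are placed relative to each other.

A is a simple wooden stool: a rectangular seat 320 mm (x) by 326 mm (y), 23 mm thick, top face at z = 406 mm, on four round legs, each 32 mm in diameter. The legs rest on z = 0, each leg's axis is inset half a diameter from the nearest pair of seat edges (so the leg's bounding box is flush with the corner).

B is a rectangular beam 1770 mm long (x), 130 mm deep (y), 96 mm thick (z).

The beam spans the tops of two stools placed 1130 mm apart, resting at z = 406 mm.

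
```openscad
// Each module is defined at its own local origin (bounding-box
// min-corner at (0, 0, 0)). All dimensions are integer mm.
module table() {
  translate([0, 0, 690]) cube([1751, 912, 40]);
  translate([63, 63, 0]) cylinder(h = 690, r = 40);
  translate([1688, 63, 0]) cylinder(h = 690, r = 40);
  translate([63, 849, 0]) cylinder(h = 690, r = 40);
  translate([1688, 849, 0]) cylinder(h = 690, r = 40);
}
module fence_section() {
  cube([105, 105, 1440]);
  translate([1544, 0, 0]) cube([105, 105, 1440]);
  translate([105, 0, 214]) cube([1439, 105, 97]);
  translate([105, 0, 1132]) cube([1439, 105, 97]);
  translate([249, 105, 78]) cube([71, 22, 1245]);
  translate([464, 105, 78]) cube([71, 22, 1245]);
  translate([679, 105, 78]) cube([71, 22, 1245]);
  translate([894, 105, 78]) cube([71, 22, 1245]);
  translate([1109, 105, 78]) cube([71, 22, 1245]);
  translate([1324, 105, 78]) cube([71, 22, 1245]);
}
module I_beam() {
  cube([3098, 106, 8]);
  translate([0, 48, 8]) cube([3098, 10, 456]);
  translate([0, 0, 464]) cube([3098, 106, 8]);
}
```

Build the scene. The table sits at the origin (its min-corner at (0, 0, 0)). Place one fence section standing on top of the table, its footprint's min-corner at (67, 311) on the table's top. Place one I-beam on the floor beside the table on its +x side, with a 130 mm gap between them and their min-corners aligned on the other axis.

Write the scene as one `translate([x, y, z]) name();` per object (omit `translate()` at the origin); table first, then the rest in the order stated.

table();
translate([67, 311, 730]) fence_section();
translate([1881, 0, 0]) I_beam();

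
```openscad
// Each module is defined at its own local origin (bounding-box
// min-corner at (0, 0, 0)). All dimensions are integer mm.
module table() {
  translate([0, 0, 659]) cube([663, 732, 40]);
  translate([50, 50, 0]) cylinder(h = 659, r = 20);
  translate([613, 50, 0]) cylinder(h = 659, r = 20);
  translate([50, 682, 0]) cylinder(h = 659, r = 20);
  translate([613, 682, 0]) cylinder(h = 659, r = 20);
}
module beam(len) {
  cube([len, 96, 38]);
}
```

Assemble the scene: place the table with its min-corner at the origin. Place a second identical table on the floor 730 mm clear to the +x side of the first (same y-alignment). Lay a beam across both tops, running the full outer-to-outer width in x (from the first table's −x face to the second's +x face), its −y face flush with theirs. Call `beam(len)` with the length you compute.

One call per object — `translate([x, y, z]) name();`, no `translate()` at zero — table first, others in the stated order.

table();
translate([1393, 0, 0]) table();
translate([0, 0, 699]) beam(2056);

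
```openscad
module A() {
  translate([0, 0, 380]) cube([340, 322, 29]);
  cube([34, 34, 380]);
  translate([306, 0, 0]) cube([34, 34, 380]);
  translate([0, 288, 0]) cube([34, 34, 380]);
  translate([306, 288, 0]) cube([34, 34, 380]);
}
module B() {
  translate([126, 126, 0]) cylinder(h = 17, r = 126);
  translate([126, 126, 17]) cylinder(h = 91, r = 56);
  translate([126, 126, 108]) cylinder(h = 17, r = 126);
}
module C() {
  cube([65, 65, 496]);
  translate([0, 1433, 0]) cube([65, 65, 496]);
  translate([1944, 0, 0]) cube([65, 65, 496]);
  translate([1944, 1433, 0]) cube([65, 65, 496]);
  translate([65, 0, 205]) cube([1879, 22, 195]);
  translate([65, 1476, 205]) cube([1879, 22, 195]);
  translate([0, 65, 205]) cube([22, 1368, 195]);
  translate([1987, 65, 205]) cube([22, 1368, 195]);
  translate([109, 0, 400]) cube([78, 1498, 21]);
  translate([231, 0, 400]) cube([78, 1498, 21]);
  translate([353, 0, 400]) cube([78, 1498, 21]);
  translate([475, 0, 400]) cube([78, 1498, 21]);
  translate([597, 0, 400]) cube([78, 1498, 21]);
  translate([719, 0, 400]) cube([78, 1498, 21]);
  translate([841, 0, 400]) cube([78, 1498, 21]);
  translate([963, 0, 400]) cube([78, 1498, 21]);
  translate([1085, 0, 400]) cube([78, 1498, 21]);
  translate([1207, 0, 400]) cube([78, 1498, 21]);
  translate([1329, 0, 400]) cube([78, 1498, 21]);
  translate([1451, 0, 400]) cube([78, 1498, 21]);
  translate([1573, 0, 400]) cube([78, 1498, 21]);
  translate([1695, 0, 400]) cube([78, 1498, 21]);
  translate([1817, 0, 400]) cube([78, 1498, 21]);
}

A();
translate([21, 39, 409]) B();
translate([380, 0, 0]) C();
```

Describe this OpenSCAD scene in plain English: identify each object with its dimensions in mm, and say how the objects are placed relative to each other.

A is a simple wooden stool: a rectangular seat 340 mm (x) by 322 mm (y), 29 mm thick, top face at z = 409 mm, on four square legs, each 34×34 mm in cross-section. The legs rest on z = 0, each flush with a corner of the seat.

B is a spool: two coaxial disc flanges of radius 126 mm and thickness 17 mm, joined by a core cylinder of radius 56 mm and height 91 mm. The lower flange rests on z = 0 and the three cylinders share a vertical axis.

C is a bed frame 2009 mm long (x) by 1498 mm wide (y). Four 65×65 mm corner posts, 496 mm tall, at the corners of the footprint. Four rails of 22 mm thickness and 195 mm height run between adjacent posts with their undersides at z = 205 mm, their outer faces flush with the outside of the frame (the two x-running rails run between the posts' inner faces; the two y-running rails run between the posts' inner faces). 15 slats, each 78 mm wide (x) and 21 mm thick, lie across the top of the two x-running rails, running the full 1498 mm width of the frame in y; the slats are evenly spaced along x between the inner faces of the end posts with equal gaps (rounded down to the nearest mm) at the −x end and between each pair — any rounding remainder accumulates at the +x end.

The spool is on top of the stool. The bed frame is on the floor beside the stool on its +x side.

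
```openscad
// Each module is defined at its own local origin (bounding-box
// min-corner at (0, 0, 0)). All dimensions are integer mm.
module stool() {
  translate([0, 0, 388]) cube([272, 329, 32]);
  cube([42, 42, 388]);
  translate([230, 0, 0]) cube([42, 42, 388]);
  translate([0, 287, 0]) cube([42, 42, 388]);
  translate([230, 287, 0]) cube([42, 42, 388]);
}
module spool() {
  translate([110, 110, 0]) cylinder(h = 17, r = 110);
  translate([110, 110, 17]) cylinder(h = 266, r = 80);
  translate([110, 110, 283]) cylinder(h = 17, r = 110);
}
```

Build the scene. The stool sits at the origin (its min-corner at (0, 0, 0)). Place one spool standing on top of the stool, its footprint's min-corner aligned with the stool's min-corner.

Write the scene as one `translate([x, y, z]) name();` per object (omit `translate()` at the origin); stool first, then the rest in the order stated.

stool();
translate([0, 0, 420]) spool();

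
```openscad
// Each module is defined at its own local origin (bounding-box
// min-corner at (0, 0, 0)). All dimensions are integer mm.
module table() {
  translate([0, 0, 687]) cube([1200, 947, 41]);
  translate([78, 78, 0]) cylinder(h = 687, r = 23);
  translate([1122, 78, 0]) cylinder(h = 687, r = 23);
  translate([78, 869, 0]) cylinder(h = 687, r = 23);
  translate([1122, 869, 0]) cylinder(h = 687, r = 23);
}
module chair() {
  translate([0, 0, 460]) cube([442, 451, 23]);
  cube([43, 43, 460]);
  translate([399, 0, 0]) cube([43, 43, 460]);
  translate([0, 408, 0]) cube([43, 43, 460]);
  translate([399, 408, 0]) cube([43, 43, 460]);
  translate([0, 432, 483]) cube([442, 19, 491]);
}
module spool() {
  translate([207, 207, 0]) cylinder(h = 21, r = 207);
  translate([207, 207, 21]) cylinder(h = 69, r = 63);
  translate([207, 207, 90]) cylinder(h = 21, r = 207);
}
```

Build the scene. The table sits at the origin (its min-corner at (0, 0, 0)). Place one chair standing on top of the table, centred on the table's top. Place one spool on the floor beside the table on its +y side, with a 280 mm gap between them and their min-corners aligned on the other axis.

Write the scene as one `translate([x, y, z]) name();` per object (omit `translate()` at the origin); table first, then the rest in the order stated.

table();
translate([379, 248, 728]) chair();
translate([0, 1227, 0]) spool();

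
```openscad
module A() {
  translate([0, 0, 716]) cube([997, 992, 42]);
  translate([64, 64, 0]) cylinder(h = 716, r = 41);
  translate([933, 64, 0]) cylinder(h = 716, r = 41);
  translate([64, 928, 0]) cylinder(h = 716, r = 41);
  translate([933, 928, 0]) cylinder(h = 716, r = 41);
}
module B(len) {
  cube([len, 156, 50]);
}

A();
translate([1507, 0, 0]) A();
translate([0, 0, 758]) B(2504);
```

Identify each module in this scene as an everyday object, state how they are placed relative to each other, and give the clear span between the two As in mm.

Second table starts at x = 1507; first ends at x = 997; clear span = 1507 − 997 = 510 mm.

A is a table. B is a beam. A beam spans the tops of two tables. The clear span between the two tables is 510 mm.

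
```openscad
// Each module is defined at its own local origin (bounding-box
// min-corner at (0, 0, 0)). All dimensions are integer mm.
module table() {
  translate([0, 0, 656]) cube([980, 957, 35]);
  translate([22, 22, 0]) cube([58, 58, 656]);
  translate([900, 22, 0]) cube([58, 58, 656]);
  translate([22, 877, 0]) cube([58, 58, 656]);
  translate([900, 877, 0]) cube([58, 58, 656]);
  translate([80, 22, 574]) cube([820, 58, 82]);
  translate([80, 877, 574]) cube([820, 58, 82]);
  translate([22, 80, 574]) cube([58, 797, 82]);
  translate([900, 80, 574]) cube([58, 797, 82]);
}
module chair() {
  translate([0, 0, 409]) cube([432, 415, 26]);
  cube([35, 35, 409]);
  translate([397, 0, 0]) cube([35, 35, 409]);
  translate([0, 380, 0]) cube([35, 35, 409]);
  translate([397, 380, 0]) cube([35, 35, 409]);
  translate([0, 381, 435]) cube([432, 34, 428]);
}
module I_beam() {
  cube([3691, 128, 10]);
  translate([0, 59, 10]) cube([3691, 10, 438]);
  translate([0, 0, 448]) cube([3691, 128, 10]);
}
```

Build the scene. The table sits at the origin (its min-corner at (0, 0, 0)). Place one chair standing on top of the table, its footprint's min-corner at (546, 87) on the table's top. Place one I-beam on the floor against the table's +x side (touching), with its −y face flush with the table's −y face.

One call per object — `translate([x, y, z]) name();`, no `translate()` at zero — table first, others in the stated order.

table();
translate([546, 87, 691]) chair();
translate([980, 0, 0]) I_beam();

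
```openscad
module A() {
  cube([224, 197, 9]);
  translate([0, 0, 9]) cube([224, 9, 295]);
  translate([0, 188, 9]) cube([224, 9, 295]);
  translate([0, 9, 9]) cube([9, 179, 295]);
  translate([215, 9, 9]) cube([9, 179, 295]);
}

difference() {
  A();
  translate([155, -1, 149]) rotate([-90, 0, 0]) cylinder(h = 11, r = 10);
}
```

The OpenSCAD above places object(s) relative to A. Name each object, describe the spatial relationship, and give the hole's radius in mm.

A is an open box. The open box has a circular hole through its front wall. The hole's radius is 10 mm.

The subtracted cylinder has r = 10 mm.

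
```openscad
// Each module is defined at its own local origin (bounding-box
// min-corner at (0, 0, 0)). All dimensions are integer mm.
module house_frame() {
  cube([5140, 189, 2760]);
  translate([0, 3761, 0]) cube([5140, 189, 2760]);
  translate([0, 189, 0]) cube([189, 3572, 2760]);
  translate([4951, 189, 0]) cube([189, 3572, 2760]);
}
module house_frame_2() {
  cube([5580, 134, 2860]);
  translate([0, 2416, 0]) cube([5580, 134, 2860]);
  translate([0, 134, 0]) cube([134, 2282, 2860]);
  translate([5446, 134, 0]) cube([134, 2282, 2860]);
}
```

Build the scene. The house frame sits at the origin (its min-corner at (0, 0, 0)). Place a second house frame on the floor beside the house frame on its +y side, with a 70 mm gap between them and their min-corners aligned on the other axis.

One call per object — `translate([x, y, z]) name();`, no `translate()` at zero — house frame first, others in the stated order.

house_frame();
translate([0, 4020, 0]) house_frame_2();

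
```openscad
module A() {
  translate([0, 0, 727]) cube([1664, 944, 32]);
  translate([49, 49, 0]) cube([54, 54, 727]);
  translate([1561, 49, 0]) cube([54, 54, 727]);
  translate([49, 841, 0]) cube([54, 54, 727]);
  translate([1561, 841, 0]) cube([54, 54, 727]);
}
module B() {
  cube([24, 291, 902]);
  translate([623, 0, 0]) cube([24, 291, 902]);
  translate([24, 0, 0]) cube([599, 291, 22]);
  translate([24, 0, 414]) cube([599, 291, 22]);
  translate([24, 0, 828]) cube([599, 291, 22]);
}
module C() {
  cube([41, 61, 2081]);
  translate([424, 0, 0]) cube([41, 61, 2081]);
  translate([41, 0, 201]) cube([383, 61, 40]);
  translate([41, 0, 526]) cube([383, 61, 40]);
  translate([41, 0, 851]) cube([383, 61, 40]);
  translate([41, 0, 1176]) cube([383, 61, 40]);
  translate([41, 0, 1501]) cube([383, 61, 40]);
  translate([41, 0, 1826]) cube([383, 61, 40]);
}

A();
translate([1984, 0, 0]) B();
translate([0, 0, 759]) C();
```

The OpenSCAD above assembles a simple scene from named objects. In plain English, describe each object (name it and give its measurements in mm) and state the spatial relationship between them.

A is a table: top 1664 mm (x) × 944 mm (y), 32 mm thick, upper face at z = 759 mm, on four 54×54 mm square legs, each inset 49 mm from the nearest pair of top edges, running from z = 0 to the bottom of the top.

B is an open bookshelf. Two side panels, each 24 mm thick, 291 mm deep and 902 mm tall, stand 647 mm apart (outside-to-outside). Between them sit 3 shelves, each 22 mm thick and 291 mm deep, spanning the full gap between the sides. The bottom shelf rests on the floor (its underside at z = 0) and the clear gap between one shelf's top and the next shelf's underside is 392 mm.

C is a straight ladder. Two 41×61 mm vertical rails, 2081 mm tall, stand 465 mm apart (outside-to-outside) with their front faces coplanar on the −y side. 6 rungs, each 61 mm deep and 40 mm tall, span between the inner faces of the rails, front faces flush with the rails. The lowest rung's underside is at z = 201 mm and rungs are spaced 325 mm apart (underside to underside).

The bookshelf is on the floor beside the table on its +x side. The ladder is on top of the table.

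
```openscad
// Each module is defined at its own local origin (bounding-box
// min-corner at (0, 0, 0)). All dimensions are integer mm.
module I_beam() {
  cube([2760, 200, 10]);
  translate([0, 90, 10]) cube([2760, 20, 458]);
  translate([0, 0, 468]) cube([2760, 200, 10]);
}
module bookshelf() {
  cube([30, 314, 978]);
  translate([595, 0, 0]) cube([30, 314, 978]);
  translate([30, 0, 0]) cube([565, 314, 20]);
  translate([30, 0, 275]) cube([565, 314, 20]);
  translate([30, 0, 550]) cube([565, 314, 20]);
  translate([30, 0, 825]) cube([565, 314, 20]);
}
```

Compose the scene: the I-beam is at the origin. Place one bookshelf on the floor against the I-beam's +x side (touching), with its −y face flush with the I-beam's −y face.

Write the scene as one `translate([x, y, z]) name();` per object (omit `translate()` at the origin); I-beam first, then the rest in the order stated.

I_beam();
translate([2760, 0, 0]) bookshelf();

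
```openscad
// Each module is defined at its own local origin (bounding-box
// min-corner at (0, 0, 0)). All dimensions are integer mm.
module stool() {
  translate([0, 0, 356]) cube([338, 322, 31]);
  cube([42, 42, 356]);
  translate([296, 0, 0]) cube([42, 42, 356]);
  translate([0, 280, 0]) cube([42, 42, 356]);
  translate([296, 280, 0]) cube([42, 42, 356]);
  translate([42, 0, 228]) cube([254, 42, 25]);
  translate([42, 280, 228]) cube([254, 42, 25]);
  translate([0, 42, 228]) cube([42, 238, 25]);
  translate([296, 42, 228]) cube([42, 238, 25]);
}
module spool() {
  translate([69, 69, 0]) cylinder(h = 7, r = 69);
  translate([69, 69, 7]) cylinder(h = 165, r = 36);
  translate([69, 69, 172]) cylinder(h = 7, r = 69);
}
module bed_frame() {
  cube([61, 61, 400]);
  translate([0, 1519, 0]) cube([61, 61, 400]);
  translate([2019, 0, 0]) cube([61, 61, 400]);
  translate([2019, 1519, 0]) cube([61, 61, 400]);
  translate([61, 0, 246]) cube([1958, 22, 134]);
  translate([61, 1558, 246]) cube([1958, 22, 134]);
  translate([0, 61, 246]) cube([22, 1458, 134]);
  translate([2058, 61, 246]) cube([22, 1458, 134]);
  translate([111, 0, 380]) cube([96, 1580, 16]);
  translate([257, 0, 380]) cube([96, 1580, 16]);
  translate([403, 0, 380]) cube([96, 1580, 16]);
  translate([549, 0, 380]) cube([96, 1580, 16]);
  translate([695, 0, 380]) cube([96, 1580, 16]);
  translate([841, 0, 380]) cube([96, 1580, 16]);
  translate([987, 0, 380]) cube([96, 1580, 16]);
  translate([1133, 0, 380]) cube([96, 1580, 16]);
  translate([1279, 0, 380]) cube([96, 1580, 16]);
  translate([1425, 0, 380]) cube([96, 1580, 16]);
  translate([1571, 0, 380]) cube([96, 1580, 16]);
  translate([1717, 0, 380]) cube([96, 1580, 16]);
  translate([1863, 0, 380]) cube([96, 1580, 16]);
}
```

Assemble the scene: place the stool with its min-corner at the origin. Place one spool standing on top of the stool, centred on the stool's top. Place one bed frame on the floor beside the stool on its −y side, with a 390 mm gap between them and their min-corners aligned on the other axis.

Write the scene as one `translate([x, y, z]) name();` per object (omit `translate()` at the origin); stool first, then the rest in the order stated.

stool();
translate([100, 92, 387]) spool();
translate([0, -1970, 0]) bed_frame();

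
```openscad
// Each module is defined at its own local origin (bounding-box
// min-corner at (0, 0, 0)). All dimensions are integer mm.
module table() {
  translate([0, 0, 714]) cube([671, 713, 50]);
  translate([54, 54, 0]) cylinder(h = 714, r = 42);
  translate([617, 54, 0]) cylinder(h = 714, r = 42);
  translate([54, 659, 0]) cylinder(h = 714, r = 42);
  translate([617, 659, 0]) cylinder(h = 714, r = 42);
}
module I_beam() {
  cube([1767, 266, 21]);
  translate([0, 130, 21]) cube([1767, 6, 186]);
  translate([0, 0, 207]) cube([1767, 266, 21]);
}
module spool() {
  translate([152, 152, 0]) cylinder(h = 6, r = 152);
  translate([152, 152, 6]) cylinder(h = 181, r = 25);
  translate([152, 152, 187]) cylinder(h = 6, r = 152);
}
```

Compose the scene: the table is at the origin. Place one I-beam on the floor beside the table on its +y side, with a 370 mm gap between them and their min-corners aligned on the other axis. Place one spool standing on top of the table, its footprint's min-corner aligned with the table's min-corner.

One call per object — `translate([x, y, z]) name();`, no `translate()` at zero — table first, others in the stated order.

table();
translate([0, 1083, 0]) I_beam();
translate([0, 0, 764]) spool();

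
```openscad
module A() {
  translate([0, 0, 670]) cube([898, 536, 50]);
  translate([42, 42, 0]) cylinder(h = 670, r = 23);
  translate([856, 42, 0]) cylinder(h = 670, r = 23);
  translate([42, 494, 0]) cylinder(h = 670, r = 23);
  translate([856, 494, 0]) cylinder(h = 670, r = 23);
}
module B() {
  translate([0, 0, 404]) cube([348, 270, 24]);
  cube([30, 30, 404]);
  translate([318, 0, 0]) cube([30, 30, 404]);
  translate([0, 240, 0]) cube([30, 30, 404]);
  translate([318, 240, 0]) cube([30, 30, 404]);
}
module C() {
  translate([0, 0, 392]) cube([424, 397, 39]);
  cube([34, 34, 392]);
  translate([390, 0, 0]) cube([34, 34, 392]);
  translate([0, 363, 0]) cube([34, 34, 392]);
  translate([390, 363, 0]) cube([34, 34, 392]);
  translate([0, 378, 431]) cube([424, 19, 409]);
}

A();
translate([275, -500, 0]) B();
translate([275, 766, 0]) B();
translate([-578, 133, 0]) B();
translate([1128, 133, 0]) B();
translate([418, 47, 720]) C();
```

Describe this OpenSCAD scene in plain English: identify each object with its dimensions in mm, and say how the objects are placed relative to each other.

A is a table with a 898×536 mm rectangular top, 50 mm thick, top surface at z = 720 mm, supported by four round legs of 46 mm diameter, each leg's bounding box inset 19 mm from the nearest pair of top edges, running from the floor.

B is a simple wooden stool: a rectangular seat 348 mm (x) by 270 mm (y), 24 mm thick, top face at z = 428 mm, on four square legs, each 30×30 mm in cross-section. The legs rest on z = 0, each flush with a corner of the seat.

C is a chair. The seat is a 424×397×39 mm slab with its top at z = 431 mm, on four 34×34 mm corner legs (flush with the seat edges, standing on z = 0). A flat backrest 19 mm thick, 409 mm tall, spans the full seat width and rises from the seat top along its +y edge, rear face flush with the rear of the seat.

Four stools sit around the table at the −y, +y, −x, +x sides. The chair is on top of the table.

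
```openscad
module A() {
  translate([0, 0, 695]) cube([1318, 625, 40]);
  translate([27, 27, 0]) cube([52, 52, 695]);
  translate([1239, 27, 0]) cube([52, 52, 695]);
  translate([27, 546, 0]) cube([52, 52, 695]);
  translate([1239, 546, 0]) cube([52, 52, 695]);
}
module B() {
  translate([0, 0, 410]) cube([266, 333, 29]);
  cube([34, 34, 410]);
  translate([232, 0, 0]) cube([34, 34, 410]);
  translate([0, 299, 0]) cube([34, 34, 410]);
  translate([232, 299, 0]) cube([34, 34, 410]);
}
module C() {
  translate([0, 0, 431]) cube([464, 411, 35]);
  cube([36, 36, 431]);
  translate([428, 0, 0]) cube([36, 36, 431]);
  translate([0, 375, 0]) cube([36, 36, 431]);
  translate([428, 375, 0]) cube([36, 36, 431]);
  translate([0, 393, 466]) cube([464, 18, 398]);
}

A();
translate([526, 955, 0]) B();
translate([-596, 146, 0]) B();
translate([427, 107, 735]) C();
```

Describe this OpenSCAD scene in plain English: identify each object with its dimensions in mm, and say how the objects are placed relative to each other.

A is a table: top 1318 mm (x) × 625 mm (y), 40 mm thick, upper face at z = 735 mm, on four 52×52 mm square legs, each inset 27 mm from the nearest pair of top edges, running from z = 0 to the bottom of the top.

B is a simple wooden stool: a rectangular seat 266 mm (x) by 333 mm (y), 29 mm thick, top face at z = 439 mm, on four square legs, each 34×34 mm in cross-section. The legs rest on z = 0, each flush with a corner of the seat.

C is a chair. The seat is a 464×411×35 mm slab with its top at z = 466 mm, on four 36×36 mm corner legs (flush with the seat edges, standing on z = 0). A flat backrest 18 mm thick, 398 mm tall, spans the full seat width and rises from the seat top along its +y edge, rear face flush with the rear of the seat.

Two stools sit around the table at the +y, −x sides. The chair is on top of the table, centred.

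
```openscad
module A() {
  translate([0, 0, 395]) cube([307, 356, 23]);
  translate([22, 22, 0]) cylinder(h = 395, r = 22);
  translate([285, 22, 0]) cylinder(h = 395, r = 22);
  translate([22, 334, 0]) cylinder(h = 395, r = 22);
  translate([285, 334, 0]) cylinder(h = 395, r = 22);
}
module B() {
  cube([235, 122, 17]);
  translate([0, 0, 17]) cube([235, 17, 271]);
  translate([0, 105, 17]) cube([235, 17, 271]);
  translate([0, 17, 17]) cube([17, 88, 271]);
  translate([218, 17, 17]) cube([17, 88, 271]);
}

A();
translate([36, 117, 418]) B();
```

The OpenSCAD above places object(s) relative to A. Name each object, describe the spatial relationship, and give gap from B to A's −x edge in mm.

The open box's min-x is at 36; the stool's min-x is 0; gap = 36 mm.

A is a stool. B is an open box. The open box is on top of the stool, centred. The gap from the open box to the stool's −x edge is 36 mm.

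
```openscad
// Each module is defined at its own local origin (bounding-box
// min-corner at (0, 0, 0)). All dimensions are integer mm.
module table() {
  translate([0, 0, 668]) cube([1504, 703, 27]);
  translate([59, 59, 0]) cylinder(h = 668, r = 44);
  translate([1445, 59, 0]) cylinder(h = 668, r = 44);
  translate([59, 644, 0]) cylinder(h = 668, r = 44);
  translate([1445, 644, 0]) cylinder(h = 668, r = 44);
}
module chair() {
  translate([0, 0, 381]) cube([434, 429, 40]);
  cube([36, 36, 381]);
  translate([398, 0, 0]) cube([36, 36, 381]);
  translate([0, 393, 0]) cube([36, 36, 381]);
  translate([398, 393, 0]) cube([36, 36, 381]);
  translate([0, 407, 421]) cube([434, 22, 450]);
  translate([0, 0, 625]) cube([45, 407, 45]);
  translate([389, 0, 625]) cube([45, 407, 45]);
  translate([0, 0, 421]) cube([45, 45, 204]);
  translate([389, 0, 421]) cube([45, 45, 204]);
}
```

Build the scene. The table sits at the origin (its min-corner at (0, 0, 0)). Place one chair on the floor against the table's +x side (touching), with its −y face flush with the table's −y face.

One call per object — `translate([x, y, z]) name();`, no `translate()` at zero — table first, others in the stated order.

table();
translate([1504, 0, 0]) chair();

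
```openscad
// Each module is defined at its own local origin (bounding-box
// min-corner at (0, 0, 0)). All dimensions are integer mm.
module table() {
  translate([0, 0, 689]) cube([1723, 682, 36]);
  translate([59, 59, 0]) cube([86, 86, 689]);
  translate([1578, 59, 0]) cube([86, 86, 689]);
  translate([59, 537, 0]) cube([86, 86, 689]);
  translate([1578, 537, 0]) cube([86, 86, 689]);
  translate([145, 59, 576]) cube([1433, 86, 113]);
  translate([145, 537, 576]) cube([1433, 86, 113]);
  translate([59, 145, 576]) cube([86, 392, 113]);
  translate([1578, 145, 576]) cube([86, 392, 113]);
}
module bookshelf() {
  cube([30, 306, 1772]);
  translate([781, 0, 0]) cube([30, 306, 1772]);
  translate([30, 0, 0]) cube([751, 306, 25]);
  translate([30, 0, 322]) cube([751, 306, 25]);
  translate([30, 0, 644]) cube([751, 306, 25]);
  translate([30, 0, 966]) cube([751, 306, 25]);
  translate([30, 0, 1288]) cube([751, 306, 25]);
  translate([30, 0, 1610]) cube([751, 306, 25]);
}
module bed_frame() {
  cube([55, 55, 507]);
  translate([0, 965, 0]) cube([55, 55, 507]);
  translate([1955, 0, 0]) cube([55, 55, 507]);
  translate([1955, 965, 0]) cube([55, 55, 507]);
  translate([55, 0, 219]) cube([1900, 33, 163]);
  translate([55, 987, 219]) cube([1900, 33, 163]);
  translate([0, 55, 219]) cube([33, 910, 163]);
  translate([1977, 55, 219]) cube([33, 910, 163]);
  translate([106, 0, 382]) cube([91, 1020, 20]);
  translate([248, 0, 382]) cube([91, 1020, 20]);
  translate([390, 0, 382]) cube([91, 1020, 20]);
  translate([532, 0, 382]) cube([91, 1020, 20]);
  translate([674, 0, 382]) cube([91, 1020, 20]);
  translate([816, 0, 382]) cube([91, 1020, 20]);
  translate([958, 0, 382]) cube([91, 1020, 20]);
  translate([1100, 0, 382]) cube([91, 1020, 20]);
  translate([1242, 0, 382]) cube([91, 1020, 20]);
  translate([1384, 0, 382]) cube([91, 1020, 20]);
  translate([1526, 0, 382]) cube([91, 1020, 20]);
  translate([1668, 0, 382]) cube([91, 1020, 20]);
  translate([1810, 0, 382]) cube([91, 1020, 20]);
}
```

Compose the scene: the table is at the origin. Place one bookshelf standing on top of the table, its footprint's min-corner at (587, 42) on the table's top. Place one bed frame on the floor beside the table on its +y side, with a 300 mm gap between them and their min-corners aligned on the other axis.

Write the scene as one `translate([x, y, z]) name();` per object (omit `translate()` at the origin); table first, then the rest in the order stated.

table();
translate([587, 42, 725]) bookshelf();
translate([0, 982, 0]) bed_frame();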